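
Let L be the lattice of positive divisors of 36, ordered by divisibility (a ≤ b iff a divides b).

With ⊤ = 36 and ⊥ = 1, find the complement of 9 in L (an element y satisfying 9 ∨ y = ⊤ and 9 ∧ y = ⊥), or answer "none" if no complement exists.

4

Need y with 9 ∨ y = 36 and 9 ∧ y = 1.
Checking each element gives: 4.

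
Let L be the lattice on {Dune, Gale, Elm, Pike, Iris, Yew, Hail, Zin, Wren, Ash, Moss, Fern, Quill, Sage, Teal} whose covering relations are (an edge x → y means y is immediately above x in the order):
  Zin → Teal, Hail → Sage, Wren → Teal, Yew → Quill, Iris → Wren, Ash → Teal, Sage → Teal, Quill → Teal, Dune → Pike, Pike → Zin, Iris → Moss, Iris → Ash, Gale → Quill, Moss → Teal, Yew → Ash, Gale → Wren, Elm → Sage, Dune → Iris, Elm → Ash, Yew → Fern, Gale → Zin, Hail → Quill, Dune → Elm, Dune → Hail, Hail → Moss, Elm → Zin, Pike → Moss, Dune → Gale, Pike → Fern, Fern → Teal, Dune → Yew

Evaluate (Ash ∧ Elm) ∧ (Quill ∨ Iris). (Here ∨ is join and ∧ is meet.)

Ash ∧ Elm = Elm
Quill ∨ Iris = Teal
Elm ∧ Teal = Elm

Elm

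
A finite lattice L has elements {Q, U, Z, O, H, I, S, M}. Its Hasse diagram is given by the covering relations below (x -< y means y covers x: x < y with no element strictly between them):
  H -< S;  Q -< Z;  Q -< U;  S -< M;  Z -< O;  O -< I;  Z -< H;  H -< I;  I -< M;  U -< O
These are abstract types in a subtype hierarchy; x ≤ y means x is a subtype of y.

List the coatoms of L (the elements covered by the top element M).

The coatoms are exactly the elements covered by M: I, S.

I, S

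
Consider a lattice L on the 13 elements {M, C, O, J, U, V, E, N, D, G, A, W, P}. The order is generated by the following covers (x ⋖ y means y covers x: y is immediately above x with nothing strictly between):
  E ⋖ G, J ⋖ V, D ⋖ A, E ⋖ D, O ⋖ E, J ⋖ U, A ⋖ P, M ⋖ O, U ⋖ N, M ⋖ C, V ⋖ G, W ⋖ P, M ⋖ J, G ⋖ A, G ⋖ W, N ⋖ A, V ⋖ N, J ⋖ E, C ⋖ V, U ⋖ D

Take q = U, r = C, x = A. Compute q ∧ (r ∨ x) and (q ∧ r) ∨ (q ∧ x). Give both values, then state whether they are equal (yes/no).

r ∨ x = A, so q ∧ (r ∨ x) = U ∧ A = U.
q ∧ r = M and q ∧ x = U, so (q ∧ r) ∨ (q ∧ x) = M ∨ U = U.
Equal: yes.

U; U; yes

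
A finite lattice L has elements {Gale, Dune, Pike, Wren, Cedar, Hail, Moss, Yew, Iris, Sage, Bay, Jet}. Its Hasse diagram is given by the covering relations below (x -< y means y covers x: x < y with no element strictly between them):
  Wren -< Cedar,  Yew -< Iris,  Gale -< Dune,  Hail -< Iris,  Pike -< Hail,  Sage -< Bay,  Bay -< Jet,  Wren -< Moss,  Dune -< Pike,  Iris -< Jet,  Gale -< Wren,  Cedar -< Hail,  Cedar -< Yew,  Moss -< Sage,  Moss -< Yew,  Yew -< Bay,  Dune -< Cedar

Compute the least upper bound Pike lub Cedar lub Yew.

Iris

Common upper bounds of {Pike, Cedar, Yew}: Iris, Jet.
The least among these is Iris.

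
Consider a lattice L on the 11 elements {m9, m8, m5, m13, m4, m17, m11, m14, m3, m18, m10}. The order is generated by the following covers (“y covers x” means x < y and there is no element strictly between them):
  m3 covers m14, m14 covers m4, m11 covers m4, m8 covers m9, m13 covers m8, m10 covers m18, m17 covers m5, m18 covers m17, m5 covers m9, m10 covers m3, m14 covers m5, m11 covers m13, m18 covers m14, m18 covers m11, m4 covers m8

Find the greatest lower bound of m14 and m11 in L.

Common lower bounds of {m14, m11}: m4, m8, m9.
The greatest among these is m4.

m4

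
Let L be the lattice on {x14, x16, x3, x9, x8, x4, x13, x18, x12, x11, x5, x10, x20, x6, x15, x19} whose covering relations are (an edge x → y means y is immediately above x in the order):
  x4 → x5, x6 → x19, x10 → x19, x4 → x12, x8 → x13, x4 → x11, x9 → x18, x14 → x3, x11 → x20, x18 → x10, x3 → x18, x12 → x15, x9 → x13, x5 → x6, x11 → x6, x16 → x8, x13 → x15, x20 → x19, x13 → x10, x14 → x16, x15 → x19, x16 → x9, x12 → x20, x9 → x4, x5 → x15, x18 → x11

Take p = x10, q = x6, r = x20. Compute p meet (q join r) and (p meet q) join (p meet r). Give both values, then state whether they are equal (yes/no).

q join r = x19, so p meet (q join r) = x10 meet x19 = x10.
p meet q = x18 and p meet r = x18, so (p meet q) join (p meet r) = x18 join x18 = x18.
Equal: no.

x10; x18; no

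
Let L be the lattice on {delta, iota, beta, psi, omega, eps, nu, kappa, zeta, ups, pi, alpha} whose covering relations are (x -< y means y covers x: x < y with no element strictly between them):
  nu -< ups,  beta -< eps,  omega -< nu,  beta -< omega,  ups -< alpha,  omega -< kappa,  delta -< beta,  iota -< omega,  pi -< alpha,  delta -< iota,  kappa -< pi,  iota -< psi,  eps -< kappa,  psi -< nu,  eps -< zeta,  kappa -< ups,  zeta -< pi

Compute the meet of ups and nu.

nu

Common lower bounds of {ups, nu}: beta, delta, iota, nu, omega, psi.
The greatest among these is nu.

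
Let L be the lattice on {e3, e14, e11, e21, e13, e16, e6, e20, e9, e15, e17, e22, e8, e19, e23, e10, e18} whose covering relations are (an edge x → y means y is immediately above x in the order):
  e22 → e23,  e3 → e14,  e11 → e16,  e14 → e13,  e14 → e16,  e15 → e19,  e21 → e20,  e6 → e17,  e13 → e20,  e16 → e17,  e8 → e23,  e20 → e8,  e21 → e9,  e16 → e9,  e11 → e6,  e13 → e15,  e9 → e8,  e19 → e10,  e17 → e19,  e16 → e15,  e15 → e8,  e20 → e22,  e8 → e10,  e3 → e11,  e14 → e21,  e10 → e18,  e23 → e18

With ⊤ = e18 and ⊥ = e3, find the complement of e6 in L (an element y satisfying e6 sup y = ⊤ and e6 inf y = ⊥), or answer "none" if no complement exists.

Need y with e6 ∨ y = e18 and e6 ∧ y = e3.
Checking each element gives: e22.

e22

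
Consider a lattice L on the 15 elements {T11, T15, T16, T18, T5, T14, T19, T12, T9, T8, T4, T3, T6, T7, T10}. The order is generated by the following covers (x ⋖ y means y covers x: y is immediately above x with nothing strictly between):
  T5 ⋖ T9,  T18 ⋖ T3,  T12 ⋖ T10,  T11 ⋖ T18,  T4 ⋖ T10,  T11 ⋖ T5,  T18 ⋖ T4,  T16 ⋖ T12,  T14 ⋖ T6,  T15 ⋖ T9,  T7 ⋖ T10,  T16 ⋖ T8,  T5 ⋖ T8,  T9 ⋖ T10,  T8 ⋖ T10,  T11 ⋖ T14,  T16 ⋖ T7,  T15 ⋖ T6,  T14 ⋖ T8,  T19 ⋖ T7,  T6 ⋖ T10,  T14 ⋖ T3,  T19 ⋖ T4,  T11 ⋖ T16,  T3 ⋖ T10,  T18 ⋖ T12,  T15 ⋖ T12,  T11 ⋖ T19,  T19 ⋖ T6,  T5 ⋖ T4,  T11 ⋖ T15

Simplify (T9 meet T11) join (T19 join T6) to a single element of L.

T6

T9 ∧ T11 = T11
T19 ∨ T6 = T6
T11 ∨ T6 = T6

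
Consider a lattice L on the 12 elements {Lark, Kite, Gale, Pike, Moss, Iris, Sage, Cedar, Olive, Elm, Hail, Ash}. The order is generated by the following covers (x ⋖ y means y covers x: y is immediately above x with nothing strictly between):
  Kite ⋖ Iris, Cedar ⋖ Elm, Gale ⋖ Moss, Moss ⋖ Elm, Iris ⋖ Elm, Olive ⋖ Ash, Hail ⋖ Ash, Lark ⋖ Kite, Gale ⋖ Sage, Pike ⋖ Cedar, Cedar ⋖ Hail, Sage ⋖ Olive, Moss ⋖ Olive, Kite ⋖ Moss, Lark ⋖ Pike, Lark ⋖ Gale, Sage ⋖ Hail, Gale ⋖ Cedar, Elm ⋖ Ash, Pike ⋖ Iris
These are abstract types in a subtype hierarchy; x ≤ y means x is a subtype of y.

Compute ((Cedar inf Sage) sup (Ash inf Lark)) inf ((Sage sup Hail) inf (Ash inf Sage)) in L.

Gale

Cedar ∧ Sage = Gale
Ash ∧ Lark = Lark
Gale ∨ Lark = Gale
Sage ∨ Hail = Hail
Ash ∧ Sage = Sage
Hail ∧ Sage = Sage
Gale ∧ Sage = Gale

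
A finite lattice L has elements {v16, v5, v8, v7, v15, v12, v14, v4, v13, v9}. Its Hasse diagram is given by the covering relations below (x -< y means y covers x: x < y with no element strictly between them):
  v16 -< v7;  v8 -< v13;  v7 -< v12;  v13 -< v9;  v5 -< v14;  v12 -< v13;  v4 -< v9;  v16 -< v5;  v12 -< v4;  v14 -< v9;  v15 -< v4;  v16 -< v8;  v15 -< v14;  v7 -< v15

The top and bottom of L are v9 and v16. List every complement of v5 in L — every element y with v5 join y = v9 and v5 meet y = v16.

Need y with v5 ∨ y = v9 and v5 ∧ y = v16.
Checking each element gives: v12, v13, v4, v8.

v12, v13, v4, v8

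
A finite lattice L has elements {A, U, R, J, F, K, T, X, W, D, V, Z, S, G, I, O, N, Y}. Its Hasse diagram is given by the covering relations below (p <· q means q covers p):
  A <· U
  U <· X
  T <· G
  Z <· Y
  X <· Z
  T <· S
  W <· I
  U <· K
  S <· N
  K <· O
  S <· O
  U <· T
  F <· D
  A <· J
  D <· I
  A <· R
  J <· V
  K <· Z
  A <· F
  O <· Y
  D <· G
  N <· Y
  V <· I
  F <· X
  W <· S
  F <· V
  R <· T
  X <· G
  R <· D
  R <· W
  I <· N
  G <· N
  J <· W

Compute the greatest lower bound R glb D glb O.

Common lower bounds of {R, D, O}: A, R.
The greatest among these is R.

R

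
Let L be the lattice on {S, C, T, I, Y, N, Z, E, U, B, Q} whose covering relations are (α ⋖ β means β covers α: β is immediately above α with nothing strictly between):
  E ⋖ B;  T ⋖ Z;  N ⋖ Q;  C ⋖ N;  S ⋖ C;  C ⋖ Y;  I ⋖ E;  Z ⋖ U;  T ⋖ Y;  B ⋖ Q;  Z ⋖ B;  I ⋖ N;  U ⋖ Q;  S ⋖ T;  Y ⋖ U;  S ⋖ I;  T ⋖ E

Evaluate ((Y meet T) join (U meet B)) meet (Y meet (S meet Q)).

Y ∧ T = T
U ∧ B = Z
T ∨ Z = Z
S ∧ Q = S
Y ∧ S = S
Z ∧ S = S

S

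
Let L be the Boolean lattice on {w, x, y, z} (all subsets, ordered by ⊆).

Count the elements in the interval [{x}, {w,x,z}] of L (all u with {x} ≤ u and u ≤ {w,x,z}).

The interval [{x}, {w,x,z}] = {{w,x,z}, {w,x}, {x,z}, {x}}, which has 4 elements.

4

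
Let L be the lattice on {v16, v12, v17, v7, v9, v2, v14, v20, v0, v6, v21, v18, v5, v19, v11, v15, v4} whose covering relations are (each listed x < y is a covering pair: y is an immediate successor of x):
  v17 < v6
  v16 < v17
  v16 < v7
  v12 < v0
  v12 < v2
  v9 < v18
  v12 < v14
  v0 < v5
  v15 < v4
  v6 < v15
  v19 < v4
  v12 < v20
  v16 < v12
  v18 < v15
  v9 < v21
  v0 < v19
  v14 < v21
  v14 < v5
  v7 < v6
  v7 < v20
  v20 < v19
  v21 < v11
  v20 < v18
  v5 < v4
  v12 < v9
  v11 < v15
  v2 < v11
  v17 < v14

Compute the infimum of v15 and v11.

v11

Common lower bounds of {v15, v11}: v11, v12, v14, v16, v17, v2, v21, v9.
The greatest among these is v11.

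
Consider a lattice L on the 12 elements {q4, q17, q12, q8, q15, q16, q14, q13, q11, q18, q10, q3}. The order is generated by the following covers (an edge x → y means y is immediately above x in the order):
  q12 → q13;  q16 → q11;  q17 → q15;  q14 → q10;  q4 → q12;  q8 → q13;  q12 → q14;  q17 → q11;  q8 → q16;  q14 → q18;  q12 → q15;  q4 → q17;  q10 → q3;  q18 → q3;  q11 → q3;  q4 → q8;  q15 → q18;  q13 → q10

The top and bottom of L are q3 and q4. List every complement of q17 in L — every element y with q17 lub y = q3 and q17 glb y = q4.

q10, q13

Need y with q17 ∨ y = q3 and q17 ∧ y = q4.
Checking each element gives: q10, q13.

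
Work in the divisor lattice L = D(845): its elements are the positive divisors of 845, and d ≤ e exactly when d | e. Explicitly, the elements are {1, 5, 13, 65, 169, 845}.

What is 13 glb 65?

13

In the divisibility order, the meet is the greatest common divisor: gcd(13, 65) = 13.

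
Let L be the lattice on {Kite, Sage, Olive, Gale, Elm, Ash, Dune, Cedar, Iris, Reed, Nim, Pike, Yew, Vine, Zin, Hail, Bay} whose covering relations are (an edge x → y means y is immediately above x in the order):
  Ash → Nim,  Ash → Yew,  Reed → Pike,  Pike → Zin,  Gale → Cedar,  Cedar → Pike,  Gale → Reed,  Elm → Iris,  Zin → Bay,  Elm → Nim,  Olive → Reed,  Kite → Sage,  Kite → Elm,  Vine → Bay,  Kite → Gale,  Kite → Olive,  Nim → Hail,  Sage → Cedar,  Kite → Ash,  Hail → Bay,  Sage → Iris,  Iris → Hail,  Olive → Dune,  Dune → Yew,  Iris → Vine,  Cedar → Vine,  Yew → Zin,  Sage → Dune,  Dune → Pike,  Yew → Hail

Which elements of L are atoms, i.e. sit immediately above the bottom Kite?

Ash, Elm, Gale, Olive, Sage

The atoms are exactly the elements that cover Kite: Ash, Elm, Gale, Olive, Sage.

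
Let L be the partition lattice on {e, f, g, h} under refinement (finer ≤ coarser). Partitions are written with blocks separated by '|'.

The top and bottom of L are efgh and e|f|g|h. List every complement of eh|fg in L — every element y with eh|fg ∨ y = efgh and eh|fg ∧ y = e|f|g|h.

ef|gh, ef|g|h, eg|fh, eg|f|h, e|fh|g, e|f|gh

Need y with eh|fg ∨ y = efgh and eh|fg ∧ y = e|f|g|h.
Checking each element gives: ef|gh, ef|g|h, eg|fh, eg|f|h, e|fh|g, e|f|gh.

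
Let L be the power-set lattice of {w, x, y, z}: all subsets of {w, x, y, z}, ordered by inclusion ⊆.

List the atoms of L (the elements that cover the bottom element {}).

{w}, {x}, {y}, {z}

The atoms are exactly the elements that cover {}: {w}, {x}, {y}, {z}.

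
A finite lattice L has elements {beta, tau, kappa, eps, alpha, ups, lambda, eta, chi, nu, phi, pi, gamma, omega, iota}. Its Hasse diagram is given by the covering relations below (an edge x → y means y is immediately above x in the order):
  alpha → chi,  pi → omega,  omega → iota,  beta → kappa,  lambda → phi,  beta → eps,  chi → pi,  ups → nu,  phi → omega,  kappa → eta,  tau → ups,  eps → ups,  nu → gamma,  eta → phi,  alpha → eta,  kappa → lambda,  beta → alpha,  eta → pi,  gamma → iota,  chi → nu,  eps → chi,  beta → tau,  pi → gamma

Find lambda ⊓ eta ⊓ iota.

Common lower bounds of {lambda, eta, iota}: beta, kappa.
The greatest among these is kappa.

kappa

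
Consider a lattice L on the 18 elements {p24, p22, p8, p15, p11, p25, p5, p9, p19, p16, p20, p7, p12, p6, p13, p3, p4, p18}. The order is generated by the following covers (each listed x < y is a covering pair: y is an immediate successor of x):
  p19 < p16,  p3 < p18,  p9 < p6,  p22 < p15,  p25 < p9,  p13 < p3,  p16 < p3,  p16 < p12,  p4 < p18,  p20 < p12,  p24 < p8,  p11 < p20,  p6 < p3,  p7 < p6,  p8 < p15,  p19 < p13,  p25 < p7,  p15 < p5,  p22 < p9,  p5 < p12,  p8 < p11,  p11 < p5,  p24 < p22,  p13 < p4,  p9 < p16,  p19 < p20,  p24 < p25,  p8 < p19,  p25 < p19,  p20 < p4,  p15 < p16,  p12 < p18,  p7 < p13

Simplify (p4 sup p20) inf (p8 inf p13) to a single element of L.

p8

p4 ∨ p20 = p4
p8 ∧ p13 = p8
p4 ∧ p8 = p8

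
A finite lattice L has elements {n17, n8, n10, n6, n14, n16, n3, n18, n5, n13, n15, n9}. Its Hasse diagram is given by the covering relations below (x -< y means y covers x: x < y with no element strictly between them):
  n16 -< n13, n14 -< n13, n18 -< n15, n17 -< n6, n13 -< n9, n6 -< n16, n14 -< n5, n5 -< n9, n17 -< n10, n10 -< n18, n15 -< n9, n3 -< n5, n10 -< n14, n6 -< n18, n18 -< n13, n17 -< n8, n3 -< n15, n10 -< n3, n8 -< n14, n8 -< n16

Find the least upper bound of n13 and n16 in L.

n13

Common upper bounds of {n13, n16}: n13, n9.
The least among these is n13.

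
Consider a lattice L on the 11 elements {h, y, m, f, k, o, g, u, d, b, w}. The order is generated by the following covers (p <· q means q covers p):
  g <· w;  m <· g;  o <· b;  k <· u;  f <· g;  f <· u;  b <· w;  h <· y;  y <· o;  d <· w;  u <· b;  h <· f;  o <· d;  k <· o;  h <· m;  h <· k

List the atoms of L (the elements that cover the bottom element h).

The atoms are exactly the elements that cover h: f, k, m, y.

f, k, m, y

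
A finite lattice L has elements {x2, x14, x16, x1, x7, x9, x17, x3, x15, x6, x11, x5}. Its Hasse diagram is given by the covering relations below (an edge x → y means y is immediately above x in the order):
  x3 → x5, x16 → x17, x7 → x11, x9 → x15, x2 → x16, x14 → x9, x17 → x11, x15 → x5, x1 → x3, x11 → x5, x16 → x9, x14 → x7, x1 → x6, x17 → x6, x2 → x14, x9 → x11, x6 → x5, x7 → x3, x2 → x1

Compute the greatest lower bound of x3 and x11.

x7

Common lower bounds of {x3, x11}: x14, x2, x7.
The greatest among these is x7.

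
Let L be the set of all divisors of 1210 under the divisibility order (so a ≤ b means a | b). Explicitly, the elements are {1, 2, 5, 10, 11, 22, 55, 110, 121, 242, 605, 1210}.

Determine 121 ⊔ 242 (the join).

242

Common upper bounds of {121, 242}: 1210, 242.
The least among these is 242.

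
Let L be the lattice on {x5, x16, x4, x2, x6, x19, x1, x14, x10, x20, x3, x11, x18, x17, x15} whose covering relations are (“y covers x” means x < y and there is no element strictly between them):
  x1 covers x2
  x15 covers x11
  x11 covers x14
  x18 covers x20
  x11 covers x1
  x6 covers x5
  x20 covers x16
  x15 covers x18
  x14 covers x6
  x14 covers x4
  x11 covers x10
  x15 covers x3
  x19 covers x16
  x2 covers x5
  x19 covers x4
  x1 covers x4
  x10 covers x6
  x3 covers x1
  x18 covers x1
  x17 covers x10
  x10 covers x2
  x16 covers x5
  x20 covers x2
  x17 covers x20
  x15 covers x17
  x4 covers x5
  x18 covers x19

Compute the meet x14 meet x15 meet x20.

x5

Common lower bounds of {x14, x15, x20}: x5.
The greatest among these is x5.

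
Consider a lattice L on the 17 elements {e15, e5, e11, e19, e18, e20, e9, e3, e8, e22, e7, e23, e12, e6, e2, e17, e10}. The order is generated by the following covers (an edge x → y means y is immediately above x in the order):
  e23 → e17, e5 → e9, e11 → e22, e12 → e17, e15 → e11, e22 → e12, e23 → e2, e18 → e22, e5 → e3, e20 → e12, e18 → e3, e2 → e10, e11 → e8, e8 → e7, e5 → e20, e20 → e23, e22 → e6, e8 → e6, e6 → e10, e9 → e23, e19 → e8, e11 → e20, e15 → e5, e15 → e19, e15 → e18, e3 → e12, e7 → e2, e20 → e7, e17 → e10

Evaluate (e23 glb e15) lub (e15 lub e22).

e23 ∧ e15 = e15
e15 ∨ e22 = e22
e15 ∨ e22 = e22

e22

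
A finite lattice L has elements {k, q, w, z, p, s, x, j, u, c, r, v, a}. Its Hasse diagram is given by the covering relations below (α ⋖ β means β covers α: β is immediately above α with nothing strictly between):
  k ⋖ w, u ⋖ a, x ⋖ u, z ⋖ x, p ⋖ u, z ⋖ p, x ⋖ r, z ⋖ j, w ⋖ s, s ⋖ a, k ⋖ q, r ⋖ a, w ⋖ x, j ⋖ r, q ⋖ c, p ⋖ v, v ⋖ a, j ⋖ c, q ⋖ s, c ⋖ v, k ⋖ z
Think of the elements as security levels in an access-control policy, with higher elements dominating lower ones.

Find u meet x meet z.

z

Common lower bounds of {u, x, z}: k, z.
The greatest among these is z.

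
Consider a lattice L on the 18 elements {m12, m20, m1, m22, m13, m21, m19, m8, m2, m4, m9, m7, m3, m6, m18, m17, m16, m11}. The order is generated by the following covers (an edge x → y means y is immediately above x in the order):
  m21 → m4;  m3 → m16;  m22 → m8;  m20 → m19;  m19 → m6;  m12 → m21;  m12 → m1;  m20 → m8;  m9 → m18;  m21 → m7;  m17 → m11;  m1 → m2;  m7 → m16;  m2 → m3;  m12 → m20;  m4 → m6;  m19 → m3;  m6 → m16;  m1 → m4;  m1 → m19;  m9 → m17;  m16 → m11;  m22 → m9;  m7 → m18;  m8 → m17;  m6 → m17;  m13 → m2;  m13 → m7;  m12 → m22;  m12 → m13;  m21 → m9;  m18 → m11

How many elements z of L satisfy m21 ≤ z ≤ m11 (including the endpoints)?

9

The interval [m21, m11] = {m11, m16, m17, m18, m21, m4, m6, m7, m9}, which has 9 elements.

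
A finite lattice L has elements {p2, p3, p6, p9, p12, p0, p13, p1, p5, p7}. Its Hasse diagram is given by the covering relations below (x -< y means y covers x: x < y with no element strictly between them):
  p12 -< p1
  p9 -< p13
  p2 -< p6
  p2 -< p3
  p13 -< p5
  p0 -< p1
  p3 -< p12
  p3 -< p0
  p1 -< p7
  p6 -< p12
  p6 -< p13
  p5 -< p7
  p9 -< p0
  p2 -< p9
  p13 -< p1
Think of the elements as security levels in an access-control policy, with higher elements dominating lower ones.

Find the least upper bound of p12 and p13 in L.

p1

Common upper bounds of {p12, p13}: p1, p7.
The least among these is p1.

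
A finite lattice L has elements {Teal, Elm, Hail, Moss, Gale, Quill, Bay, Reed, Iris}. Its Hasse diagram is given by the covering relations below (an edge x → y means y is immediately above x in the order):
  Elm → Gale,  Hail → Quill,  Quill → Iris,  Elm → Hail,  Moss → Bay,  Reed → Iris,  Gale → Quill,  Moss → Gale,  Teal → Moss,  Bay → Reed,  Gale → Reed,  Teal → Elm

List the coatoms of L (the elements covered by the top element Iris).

The coatoms are exactly the elements covered by Iris: Quill, Reed.

Quill, Reed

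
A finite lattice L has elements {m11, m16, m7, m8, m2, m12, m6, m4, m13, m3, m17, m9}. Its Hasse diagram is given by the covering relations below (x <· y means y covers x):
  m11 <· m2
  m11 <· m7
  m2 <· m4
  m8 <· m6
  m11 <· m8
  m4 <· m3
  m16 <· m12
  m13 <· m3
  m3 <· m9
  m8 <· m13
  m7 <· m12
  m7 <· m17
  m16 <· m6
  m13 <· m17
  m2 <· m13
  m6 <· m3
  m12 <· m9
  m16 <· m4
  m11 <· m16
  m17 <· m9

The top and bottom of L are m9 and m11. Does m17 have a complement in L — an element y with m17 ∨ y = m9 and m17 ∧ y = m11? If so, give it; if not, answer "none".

Need y with m17 ∨ y = m9 and m17 ∧ y = m11.
Checking each element gives: m16.

m16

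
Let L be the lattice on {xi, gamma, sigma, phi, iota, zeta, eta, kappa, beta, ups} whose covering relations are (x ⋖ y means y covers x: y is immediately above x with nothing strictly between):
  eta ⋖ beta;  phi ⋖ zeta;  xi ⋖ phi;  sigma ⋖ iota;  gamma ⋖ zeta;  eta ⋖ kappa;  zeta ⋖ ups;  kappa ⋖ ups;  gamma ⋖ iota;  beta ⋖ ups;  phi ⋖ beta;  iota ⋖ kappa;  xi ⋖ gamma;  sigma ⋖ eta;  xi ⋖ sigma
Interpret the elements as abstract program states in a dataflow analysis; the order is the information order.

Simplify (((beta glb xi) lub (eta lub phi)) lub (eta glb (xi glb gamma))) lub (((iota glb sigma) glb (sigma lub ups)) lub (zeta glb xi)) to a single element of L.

beta ∧ xi = xi
eta ∨ phi = beta
xi ∨ beta = beta
xi ∧ gamma = xi
eta ∧ xi = xi
beta ∨ xi = beta
iota ∧ sigma = sigma
sigma ∨ ups = ups
sigma ∧ ups = sigma
zeta ∧ xi = xi
sigma ∨ xi = sigma
beta ∨ sigma = beta

beta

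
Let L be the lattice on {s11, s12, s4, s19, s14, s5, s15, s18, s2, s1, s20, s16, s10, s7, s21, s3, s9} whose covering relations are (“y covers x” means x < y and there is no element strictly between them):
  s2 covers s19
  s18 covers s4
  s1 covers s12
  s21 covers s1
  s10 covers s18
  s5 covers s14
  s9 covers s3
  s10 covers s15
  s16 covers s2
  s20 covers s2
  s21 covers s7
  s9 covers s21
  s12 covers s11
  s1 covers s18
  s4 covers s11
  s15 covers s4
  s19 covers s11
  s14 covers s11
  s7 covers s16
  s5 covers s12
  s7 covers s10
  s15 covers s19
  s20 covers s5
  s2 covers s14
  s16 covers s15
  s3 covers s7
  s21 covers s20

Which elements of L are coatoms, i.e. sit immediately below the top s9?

s21, s3

The coatoms are exactly the elements covered by s9: s21, s3.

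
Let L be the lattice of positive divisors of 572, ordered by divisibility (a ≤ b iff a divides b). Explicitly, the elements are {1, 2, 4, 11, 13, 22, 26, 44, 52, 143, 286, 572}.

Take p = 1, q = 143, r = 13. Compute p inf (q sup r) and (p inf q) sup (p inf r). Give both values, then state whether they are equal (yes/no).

q sup r = 143, so p inf (q sup r) = 1 inf 143 = 1.
p inf q = 1 and p inf r = 1, so (p inf q) sup (p inf r) = 1 sup 1 = 1.
Equal: yes.

1; 1; yes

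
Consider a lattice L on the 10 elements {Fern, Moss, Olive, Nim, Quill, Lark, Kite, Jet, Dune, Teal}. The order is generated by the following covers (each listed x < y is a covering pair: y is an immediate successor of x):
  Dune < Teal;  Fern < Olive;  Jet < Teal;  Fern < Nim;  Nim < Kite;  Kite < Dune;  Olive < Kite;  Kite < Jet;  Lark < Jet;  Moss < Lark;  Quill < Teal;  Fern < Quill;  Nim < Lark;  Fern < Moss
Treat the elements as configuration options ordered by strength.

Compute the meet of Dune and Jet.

Common lower bounds of {Dune, Jet}: Fern, Kite, Nim, Olive.
The greatest among these is Kite.

Kite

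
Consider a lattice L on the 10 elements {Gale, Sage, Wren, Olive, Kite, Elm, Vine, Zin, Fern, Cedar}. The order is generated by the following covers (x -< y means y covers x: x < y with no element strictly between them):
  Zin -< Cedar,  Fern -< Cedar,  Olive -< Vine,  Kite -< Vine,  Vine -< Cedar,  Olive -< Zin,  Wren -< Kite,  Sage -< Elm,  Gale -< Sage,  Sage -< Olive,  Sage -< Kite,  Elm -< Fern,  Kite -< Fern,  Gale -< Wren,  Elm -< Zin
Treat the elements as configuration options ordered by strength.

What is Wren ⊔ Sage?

Kite

Common upper bounds of {Wren, Sage}: Cedar, Fern, Kite, Vine.
The least among these is Kite.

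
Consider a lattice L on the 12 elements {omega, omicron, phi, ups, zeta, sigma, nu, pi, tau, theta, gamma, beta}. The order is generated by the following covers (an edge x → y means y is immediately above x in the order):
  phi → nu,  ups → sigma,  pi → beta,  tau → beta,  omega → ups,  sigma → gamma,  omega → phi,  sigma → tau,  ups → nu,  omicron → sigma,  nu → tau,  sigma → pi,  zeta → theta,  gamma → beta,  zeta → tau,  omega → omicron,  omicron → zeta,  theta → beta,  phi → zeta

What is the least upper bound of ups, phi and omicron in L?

Common upper bounds of {ups, phi, omicron}: beta, tau.
The least among these is tau.

tau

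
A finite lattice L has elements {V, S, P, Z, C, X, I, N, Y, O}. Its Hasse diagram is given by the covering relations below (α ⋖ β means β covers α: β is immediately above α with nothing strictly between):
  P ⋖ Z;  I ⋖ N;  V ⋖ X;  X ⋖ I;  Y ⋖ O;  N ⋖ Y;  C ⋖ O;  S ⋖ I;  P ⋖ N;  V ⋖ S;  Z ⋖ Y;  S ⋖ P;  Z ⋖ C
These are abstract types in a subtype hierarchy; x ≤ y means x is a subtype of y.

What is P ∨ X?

Common upper bounds of {P, X}: N, O, Y.
The least among these is N.

N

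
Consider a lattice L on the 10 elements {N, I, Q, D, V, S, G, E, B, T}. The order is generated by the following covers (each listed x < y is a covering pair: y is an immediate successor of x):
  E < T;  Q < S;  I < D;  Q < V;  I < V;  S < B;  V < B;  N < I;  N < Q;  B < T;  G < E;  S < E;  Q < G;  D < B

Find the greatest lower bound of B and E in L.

Common lower bounds of {B, E}: N, Q, S.
The greatest among these is S.

S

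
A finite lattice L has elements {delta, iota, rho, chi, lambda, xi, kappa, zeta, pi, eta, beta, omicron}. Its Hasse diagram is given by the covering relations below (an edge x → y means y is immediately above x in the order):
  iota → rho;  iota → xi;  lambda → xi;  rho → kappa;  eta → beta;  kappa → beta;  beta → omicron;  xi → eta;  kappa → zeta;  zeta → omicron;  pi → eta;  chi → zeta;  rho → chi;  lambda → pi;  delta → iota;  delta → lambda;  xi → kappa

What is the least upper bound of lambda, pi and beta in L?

beta

Common upper bounds of {lambda, pi, beta}: beta, omicron.
The least among these is beta.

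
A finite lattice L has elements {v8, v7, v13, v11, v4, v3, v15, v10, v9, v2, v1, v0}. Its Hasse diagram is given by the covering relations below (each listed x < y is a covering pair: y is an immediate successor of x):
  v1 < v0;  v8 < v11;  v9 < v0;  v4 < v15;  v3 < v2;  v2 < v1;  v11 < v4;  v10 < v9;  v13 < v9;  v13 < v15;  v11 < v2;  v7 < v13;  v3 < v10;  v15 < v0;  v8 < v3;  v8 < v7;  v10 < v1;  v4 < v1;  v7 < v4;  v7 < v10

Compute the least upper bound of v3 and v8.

Common upper bounds of {v3, v8}: v0, v1, v10, v2, v3, v9.
The least among these is v3.

v3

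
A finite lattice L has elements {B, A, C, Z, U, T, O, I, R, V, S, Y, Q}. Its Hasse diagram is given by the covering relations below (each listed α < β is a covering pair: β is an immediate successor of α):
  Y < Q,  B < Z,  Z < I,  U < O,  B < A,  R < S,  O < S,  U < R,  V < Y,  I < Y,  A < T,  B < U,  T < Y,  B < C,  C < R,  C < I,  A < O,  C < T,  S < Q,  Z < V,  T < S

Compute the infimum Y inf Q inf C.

C

Common lower bounds of {Y, Q, C}: B, C.
The greatest among these is C.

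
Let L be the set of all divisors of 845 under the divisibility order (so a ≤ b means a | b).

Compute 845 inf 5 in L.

845 ∧ 5 = 5

5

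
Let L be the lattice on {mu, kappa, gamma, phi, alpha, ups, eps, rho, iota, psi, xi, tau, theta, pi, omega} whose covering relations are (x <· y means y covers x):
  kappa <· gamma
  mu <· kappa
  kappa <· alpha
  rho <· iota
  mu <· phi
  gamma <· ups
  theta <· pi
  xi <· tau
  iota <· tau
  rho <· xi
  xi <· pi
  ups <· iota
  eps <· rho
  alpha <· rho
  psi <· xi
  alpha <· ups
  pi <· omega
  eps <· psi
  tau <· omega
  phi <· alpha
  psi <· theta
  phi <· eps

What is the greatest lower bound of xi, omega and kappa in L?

kappa

Common lower bounds of {xi, omega, kappa}: kappa, mu.
The greatest among these is kappa.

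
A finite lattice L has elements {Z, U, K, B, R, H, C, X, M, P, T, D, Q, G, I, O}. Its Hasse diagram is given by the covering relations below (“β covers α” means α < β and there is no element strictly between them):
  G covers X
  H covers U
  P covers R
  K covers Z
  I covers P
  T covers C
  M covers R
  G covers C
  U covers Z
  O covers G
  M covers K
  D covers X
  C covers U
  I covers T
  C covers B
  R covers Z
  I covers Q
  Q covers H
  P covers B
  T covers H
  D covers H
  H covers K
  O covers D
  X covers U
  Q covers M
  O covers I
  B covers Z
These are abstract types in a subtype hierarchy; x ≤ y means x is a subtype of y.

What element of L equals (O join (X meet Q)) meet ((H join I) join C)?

I

X ∧ Q = U
O ∨ U = O
H ∨ I = I
I ∨ C = I
O ∧ I = I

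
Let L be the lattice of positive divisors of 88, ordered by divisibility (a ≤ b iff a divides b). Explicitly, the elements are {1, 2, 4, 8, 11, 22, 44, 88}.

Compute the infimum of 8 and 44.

4

In the divisibility order, the meet is the greatest common divisor: gcd(8, 44) = 4.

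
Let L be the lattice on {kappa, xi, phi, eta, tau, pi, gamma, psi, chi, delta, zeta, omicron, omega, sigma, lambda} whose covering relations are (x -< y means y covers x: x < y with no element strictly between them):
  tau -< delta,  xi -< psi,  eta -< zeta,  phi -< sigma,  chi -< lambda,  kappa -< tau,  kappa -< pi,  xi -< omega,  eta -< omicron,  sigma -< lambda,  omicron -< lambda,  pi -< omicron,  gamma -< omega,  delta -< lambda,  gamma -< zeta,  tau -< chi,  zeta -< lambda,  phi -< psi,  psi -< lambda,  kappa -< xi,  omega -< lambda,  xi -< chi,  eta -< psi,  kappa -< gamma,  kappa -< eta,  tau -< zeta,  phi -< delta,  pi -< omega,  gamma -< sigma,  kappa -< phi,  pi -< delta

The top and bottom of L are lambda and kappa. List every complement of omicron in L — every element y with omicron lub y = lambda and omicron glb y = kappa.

chi, gamma, phi, sigma, tau, xi

Need y with omicron ∨ y = lambda and omicron ∧ y = kappa.
Checking each element gives: chi, gamma, phi, sigma, tau, xi.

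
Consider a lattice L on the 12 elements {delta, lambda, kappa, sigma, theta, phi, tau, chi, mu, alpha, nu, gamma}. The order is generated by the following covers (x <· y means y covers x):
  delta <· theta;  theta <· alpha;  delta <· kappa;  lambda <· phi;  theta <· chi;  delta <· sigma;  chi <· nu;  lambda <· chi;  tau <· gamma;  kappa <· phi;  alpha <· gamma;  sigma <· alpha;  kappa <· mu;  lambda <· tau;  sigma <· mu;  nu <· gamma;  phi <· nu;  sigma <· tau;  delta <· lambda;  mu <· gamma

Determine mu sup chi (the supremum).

Common upper bounds of {mu, chi}: gamma.
The least among these is gamma.

gamma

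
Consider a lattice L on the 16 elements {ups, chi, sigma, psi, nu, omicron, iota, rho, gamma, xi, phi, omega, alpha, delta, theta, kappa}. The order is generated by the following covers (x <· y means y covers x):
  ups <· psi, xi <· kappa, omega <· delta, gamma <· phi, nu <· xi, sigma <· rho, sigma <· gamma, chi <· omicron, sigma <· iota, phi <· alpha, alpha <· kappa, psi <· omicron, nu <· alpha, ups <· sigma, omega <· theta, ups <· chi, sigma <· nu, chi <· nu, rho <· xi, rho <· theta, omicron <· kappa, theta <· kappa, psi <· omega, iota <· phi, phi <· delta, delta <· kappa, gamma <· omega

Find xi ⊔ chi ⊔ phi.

kappa

Common upper bounds of {xi, chi, phi}: kappa.
The least among these is kappa.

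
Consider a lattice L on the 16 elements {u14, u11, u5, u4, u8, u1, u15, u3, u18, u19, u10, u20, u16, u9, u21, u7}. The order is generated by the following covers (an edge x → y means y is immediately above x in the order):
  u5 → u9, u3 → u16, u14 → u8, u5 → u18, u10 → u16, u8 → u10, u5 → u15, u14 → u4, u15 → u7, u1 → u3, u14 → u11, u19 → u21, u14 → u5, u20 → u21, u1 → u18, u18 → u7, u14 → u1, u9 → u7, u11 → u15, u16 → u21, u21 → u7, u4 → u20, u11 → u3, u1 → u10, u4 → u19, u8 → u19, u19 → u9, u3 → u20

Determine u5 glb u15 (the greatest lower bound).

Common lower bounds of {u5, u15}: u14, u5.
The greatest among these is u5.

u5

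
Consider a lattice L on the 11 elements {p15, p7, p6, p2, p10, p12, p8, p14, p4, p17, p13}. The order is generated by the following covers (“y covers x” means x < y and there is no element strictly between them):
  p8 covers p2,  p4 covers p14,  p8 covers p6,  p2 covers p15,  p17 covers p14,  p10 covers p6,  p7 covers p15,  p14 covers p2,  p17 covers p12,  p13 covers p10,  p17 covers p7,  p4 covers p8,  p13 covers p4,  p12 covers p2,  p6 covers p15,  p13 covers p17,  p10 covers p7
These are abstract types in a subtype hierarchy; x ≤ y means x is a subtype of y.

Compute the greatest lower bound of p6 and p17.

Common lower bounds of {p6, p17}: p15.
The greatest among these is p15.

p15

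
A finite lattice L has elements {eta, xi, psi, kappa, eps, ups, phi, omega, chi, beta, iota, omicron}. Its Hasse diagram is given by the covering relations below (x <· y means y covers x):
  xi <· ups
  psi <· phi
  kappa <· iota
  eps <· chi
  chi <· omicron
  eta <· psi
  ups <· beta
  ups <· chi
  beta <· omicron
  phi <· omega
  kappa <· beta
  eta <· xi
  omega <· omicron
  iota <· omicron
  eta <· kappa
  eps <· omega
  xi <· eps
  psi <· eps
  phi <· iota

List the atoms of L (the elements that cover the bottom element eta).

The atoms are exactly the elements that cover eta: kappa, psi, xi.

kappa, psi, xi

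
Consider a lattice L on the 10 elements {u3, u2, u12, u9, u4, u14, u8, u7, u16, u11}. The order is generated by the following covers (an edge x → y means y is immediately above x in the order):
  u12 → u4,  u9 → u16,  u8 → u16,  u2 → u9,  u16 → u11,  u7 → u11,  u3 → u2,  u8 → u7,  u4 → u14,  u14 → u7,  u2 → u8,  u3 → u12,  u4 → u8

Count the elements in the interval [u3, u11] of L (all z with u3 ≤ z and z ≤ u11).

The interval [u3, u11] = {u11, u12, u14, u16, u2, u3, u4, u7, u8, u9}, which has 10 elements.

10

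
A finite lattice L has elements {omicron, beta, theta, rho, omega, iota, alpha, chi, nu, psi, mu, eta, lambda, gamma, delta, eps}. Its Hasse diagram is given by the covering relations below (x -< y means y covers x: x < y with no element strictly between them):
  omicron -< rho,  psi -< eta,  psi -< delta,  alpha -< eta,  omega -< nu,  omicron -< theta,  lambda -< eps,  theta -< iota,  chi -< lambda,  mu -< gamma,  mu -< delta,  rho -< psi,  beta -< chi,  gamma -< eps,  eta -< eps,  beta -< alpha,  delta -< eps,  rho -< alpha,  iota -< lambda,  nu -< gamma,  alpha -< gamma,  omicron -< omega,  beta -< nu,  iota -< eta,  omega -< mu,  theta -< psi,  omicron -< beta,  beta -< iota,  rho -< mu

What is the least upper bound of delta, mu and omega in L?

Common upper bounds of {delta, mu, omega}: delta, eps.
The least among these is delta.

delta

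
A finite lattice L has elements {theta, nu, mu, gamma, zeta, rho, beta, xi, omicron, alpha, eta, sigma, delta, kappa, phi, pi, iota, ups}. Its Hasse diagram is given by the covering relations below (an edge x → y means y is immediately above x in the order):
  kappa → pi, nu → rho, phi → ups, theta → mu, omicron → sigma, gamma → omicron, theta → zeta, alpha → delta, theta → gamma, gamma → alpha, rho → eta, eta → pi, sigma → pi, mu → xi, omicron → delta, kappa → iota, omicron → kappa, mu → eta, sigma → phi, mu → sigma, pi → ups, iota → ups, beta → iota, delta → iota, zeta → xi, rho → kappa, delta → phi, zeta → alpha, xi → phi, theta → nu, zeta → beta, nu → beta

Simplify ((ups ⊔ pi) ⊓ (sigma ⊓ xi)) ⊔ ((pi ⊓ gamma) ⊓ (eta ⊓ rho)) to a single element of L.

mu

ups ∨ pi = ups
sigma ∧ xi = mu
ups ∧ mu = mu
pi ∧ gamma = gamma
eta ∧ rho = rho
gamma ∧ rho = theta
mu ∨ theta = mu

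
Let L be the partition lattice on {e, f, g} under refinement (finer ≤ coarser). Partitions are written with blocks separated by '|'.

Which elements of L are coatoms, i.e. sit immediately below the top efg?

The coatoms are exactly the elements covered by efg: ef|g, eg|f, e|fg.

ef|g, eg|f, e|fg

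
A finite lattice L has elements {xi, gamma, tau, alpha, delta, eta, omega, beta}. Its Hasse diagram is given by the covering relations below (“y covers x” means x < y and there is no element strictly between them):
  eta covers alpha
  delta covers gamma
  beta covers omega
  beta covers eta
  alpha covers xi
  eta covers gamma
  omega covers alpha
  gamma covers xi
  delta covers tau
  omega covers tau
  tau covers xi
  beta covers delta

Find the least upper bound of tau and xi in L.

Common upper bounds of {tau, xi}: beta, delta, omega, tau.
The least among these is tau.

tau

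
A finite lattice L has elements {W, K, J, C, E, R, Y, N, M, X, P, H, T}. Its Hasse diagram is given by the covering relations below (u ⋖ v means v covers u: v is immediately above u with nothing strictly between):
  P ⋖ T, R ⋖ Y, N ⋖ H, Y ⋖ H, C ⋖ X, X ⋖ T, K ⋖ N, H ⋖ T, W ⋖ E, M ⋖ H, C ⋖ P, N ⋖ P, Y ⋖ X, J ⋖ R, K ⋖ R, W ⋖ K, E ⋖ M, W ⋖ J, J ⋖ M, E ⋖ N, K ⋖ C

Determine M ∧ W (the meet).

W

Common lower bounds of {M, W}: W.
The greatest among these is W.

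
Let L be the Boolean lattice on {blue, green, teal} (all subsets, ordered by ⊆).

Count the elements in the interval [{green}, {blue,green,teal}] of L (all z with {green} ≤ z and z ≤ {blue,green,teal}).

4

The interval [{green}, {blue,green,teal}] = {{blue,green,teal}, {blue,green}, {green,teal}, {green}}, which has 4 elements.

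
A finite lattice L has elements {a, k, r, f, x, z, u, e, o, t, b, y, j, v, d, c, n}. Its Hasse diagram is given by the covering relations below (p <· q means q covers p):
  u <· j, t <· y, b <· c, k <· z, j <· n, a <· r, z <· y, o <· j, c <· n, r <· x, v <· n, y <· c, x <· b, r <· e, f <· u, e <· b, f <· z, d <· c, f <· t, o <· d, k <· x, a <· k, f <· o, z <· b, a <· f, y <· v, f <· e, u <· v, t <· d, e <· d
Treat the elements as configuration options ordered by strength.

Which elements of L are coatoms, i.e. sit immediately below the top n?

c, j, v

The coatoms are exactly the elements covered by n: c, j, v.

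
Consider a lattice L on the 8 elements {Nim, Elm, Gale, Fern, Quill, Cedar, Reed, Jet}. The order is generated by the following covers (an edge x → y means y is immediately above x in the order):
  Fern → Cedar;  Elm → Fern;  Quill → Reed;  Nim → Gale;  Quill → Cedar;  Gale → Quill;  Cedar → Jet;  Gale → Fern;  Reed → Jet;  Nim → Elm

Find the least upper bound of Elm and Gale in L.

Fern

Common upper bounds of {Elm, Gale}: Cedar, Fern, Jet.
The least among these is Fern.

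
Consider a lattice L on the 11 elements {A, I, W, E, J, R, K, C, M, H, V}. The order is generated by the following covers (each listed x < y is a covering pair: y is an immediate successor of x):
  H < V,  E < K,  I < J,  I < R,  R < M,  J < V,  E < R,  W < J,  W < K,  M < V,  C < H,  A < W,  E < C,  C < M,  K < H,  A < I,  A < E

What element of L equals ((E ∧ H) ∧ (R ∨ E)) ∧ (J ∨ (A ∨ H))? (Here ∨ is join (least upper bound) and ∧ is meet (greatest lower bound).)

E ∧ H = E
R ∨ E = R
E ∧ R = E
A ∨ H = H
J ∨ H = V
E ∧ V = E

E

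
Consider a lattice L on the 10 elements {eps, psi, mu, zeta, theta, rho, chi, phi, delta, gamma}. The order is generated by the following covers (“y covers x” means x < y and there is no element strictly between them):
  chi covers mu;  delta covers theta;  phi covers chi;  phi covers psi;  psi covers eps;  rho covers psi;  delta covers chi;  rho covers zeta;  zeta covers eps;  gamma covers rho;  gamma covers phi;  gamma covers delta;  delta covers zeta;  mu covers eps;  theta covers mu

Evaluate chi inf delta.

chi ∧ delta = chi

chi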